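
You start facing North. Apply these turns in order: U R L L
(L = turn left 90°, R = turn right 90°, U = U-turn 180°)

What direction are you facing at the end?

Answer: Final heading: East

Derivation:
Start: North
  U (U-turn (180°)) -> South
  R (right (90° clockwise)) -> West
  L (left (90° counter-clockwise)) -> South
  L (left (90° counter-clockwise)) -> East
Final: East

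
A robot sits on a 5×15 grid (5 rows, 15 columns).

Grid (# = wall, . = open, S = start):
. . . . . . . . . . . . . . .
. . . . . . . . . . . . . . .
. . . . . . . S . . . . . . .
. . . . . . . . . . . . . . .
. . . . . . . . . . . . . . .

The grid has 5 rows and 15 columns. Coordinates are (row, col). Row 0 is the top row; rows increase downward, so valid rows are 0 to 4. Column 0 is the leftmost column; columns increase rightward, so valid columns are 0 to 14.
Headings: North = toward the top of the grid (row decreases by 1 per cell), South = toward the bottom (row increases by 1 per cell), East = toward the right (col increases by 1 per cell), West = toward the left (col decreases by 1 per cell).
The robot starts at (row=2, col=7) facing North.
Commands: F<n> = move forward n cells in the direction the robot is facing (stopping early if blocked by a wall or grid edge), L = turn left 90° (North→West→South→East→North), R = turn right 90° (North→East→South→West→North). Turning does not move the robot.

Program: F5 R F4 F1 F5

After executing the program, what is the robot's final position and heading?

Answer: Final position: (row=0, col=14), facing East

Derivation:
Start: (row=2, col=7), facing North
  F5: move forward 2/5 (blocked), now at (row=0, col=7)
  R: turn right, now facing East
  F4: move forward 4, now at (row=0, col=11)
  F1: move forward 1, now at (row=0, col=12)
  F5: move forward 2/5 (blocked), now at (row=0, col=14)
Final: (row=0, col=14), facing East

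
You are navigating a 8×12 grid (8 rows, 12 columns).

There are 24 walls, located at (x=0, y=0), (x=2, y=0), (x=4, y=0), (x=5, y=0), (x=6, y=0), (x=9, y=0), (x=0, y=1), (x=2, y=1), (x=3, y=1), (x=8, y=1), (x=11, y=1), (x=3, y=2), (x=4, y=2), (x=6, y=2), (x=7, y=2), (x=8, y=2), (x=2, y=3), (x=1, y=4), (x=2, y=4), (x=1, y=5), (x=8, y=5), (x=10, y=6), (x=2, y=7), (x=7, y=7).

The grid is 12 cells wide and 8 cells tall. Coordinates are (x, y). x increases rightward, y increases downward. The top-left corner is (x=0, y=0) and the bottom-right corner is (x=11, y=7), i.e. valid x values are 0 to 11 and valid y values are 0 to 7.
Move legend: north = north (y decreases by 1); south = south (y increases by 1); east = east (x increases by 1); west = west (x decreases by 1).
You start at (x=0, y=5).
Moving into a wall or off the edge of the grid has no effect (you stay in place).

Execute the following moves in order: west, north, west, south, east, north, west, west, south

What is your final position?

Start: (x=0, y=5)
  west (west): blocked, stay at (x=0, y=5)
  north (north): (x=0, y=5) -> (x=0, y=4)
  west (west): blocked, stay at (x=0, y=4)
  south (south): (x=0, y=4) -> (x=0, y=5)
  east (east): blocked, stay at (x=0, y=5)
  north (north): (x=0, y=5) -> (x=0, y=4)
  west (west): blocked, stay at (x=0, y=4)
  west (west): blocked, stay at (x=0, y=4)
  south (south): (x=0, y=4) -> (x=0, y=5)
Final: (x=0, y=5)

Answer: Final position: (x=0, y=5)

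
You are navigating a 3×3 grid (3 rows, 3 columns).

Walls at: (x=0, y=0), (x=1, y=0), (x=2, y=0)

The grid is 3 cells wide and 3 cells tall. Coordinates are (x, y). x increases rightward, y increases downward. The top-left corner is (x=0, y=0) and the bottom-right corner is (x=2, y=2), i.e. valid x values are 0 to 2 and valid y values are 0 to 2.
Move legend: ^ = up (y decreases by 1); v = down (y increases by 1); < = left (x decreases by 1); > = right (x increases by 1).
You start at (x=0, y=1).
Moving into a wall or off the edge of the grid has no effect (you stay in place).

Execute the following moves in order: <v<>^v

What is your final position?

Start: (x=0, y=1)
  < (left): blocked, stay at (x=0, y=1)
  v (down): (x=0, y=1) -> (x=0, y=2)
  < (left): blocked, stay at (x=0, y=2)
  > (right): (x=0, y=2) -> (x=1, y=2)
  ^ (up): (x=1, y=2) -> (x=1, y=1)
  v (down): (x=1, y=1) -> (x=1, y=2)
Final: (x=1, y=2)

Answer: Final position: (x=1, y=2)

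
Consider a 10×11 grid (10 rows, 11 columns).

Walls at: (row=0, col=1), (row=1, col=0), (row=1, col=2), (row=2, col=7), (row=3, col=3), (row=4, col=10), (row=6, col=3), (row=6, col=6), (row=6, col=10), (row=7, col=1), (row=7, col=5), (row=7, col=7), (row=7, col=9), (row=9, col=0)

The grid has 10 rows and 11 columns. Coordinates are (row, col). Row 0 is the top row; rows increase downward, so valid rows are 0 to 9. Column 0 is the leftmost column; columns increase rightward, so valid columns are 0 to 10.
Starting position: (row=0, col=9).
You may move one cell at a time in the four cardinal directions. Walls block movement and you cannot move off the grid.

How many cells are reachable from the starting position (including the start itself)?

BFS flood-fill from (row=0, col=9):
  Distance 0: (row=0, col=9)
  Distance 1: (row=0, col=8), (row=0, col=10), (row=1, col=9)
  Distance 2: (row=0, col=7), (row=1, col=8), (row=1, col=10), (row=2, col=9)
  Distance 3: (row=0, col=6), (row=1, col=7), (row=2, col=8), (row=2, col=10), (row=3, col=9)
  Distance 4: (row=0, col=5), (row=1, col=6), (row=3, col=8), (row=3, col=10), (row=4, col=9)
  Distance 5: (row=0, col=4), (row=1, col=5), (row=2, col=6), (row=3, col=7), (row=4, col=8), (row=5, col=9)
  Distance 6: (row=0, col=3), (row=1, col=4), (row=2, col=5), (row=3, col=6), (row=4, col=7), (row=5, col=8), (row=5, col=10), (row=6, col=9)
  Distance 7: (row=0, col=2), (row=1, col=3), (row=2, col=4), (row=3, col=5), (row=4, col=6), (row=5, col=7), (row=6, col=8)
  Distance 8: (row=2, col=3), (row=3, col=4), (row=4, col=5), (row=5, col=6), (row=6, col=7), (row=7, col=8)
  Distance 9: (row=2, col=2), (row=4, col=4), (row=5, col=5), (row=8, col=8)
  Distance 10: (row=2, col=1), (row=3, col=2), (row=4, col=3), (row=5, col=4), (row=6, col=5), (row=8, col=7), (row=8, col=9), (row=9, col=8)
  Distance 11: (row=1, col=1), (row=2, col=0), (row=3, col=1), (row=4, col=2), (row=5, col=3), (row=6, col=4), (row=8, col=6), (row=8, col=10), (row=9, col=7), (row=9, col=9)
  Distance 12: (row=3, col=0), (row=4, col=1), (row=5, col=2), (row=7, col=4), (row=7, col=6), (row=7, col=10), (row=8, col=5), (row=9, col=6), (row=9, col=10)
  Distance 13: (row=4, col=0), (row=5, col=1), (row=6, col=2), (row=7, col=3), (row=8, col=4), (row=9, col=5)
  Distance 14: (row=5, col=0), (row=6, col=1), (row=7, col=2), (row=8, col=3), (row=9, col=4)
  Distance 15: (row=6, col=0), (row=8, col=2), (row=9, col=3)
  Distance 16: (row=7, col=0), (row=8, col=1), (row=9, col=2)
  Distance 17: (row=8, col=0), (row=9, col=1)
Total reachable: 95 (grid has 96 open cells total)

Answer: Reachable cells: 95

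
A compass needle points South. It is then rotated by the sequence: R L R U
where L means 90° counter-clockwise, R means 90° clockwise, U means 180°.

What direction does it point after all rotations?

Start: South
  R (right (90° clockwise)) -> West
  L (left (90° counter-clockwise)) -> South
  R (right (90° clockwise)) -> West
  U (U-turn (180°)) -> East
Final: East

Answer: Final heading: East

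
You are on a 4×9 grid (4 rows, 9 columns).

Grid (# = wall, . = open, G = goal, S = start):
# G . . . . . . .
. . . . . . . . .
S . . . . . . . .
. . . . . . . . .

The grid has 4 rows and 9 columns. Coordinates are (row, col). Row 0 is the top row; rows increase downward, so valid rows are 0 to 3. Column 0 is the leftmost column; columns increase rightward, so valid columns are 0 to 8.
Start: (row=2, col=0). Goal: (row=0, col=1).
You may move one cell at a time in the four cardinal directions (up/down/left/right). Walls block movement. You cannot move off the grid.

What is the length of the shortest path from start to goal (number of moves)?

BFS from (row=2, col=0) until reaching (row=0, col=1):
  Distance 0: (row=2, col=0)
  Distance 1: (row=1, col=0), (row=2, col=1), (row=3, col=0)
  Distance 2: (row=1, col=1), (row=2, col=2), (row=3, col=1)
  Distance 3: (row=0, col=1), (row=1, col=2), (row=2, col=3), (row=3, col=2)  <- goal reached here
One shortest path (3 moves): (row=2, col=0) -> (row=2, col=1) -> (row=1, col=1) -> (row=0, col=1)

Answer: Shortest path length: 3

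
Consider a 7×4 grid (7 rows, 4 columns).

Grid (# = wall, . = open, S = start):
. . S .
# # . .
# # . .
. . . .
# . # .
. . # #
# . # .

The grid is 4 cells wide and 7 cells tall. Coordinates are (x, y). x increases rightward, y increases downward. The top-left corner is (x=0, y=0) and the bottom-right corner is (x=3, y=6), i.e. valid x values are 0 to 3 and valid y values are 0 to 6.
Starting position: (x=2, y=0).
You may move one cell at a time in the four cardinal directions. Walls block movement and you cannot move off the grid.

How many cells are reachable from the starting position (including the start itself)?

BFS flood-fill from (x=2, y=0):
  Distance 0: (x=2, y=0)
  Distance 1: (x=1, y=0), (x=3, y=0), (x=2, y=1)
  Distance 2: (x=0, y=0), (x=3, y=1), (x=2, y=2)
  Distance 3: (x=3, y=2), (x=2, y=3)
  Distance 4: (x=1, y=3), (x=3, y=3)
  Distance 5: (x=0, y=3), (x=1, y=4), (x=3, y=4)
  Distance 6: (x=1, y=5)
  Distance 7: (x=0, y=5), (x=1, y=6)
Total reachable: 17 (grid has 18 open cells total)

Answer: Reachable cells: 17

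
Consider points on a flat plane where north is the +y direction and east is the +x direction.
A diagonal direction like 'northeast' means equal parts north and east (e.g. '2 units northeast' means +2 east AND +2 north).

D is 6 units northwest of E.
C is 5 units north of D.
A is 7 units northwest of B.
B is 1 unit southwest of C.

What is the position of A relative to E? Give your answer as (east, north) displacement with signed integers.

Place E at the origin (east=0, north=0).
  D is 6 units northwest of E: delta (east=-6, north=+6); D at (east=-6, north=6).
  C is 5 units north of D: delta (east=+0, north=+5); C at (east=-6, north=11).
  B is 1 unit southwest of C: delta (east=-1, north=-1); B at (east=-7, north=10).
  A is 7 units northwest of B: delta (east=-7, north=+7); A at (east=-14, north=17).
Therefore A relative to E: (east=-14, north=17).

Answer: A is at (east=-14, north=17) relative to E.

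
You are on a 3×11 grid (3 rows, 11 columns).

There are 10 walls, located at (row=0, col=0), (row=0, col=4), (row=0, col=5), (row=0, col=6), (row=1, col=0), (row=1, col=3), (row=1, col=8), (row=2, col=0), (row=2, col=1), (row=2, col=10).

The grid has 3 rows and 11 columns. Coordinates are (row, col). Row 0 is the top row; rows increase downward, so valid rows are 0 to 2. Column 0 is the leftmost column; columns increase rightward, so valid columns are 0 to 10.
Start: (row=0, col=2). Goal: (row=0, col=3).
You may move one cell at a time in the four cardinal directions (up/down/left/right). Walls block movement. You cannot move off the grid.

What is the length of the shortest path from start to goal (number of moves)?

BFS from (row=0, col=2) until reaching (row=0, col=3):
  Distance 0: (row=0, col=2)
  Distance 1: (row=0, col=1), (row=0, col=3), (row=1, col=2)  <- goal reached here
One shortest path (1 moves): (row=0, col=2) -> (row=0, col=3)

Answer: Shortest path length: 1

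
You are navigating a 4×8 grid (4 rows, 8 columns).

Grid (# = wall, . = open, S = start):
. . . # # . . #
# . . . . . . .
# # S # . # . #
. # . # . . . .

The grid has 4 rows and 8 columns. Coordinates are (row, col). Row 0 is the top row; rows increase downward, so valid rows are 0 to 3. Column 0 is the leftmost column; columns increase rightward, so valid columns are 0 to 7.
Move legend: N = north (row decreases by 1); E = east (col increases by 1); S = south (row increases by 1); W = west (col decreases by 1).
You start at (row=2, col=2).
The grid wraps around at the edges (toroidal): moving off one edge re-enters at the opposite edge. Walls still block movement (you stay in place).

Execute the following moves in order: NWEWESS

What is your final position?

Answer: Final position: (row=3, col=2)

Derivation:
Start: (row=2, col=2)
  N (north): (row=2, col=2) -> (row=1, col=2)
  W (west): (row=1, col=2) -> (row=1, col=1)
  E (east): (row=1, col=1) -> (row=1, col=2)
  W (west): (row=1, col=2) -> (row=1, col=1)
  E (east): (row=1, col=1) -> (row=1, col=2)
  S (south): (row=1, col=2) -> (row=2, col=2)
  S (south): (row=2, col=2) -> (row=3, col=2)
Final: (row=3, col=2)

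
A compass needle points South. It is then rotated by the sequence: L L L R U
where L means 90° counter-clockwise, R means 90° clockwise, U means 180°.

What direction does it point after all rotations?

Answer: Final heading: South

Derivation:
Start: South
  L (left (90° counter-clockwise)) -> East
  L (left (90° counter-clockwise)) -> North
  L (left (90° counter-clockwise)) -> West
  R (right (90° clockwise)) -> North
  U (U-turn (180°)) -> South
Final: South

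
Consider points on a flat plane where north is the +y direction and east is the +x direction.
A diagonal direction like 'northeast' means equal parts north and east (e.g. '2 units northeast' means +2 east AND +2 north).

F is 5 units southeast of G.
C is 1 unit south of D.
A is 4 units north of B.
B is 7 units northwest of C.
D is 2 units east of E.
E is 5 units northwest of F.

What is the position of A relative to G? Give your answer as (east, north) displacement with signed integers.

Place G at the origin (east=0, north=0).
  F is 5 units southeast of G: delta (east=+5, north=-5); F at (east=5, north=-5).
  E is 5 units northwest of F: delta (east=-5, north=+5); E at (east=0, north=0).
  D is 2 units east of E: delta (east=+2, north=+0); D at (east=2, north=0).
  C is 1 unit south of D: delta (east=+0, north=-1); C at (east=2, north=-1).
  B is 7 units northwest of C: delta (east=-7, north=+7); B at (east=-5, north=6).
  A is 4 units north of B: delta (east=+0, north=+4); A at (east=-5, north=10).
Therefore A relative to G: (east=-5, north=10).

Answer: A is at (east=-5, north=10) relative to G.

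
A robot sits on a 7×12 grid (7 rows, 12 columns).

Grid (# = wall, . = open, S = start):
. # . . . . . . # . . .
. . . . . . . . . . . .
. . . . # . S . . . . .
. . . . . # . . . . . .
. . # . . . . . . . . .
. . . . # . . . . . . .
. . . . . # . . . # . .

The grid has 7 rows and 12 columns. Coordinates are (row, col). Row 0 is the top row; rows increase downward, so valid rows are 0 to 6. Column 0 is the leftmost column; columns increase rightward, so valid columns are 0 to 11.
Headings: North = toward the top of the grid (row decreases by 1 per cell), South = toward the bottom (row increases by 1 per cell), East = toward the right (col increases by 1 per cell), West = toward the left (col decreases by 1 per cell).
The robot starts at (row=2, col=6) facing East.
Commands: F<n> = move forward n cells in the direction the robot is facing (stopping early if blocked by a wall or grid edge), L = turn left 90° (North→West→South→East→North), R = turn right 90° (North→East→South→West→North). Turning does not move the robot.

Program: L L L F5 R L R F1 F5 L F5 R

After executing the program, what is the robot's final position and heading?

Answer: Final position: (row=6, col=6), facing West

Derivation:
Start: (row=2, col=6), facing East
  L: turn left, now facing North
  L: turn left, now facing West
  L: turn left, now facing South
  F5: move forward 4/5 (blocked), now at (row=6, col=6)
  R: turn right, now facing West
  L: turn left, now facing South
  R: turn right, now facing West
  F1: move forward 0/1 (blocked), now at (row=6, col=6)
  F5: move forward 0/5 (blocked), now at (row=6, col=6)
  L: turn left, now facing South
  F5: move forward 0/5 (blocked), now at (row=6, col=6)
  R: turn right, now facing West
Final: (row=6, col=6), facing West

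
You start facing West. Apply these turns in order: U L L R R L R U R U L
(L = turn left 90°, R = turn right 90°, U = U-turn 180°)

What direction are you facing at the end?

Answer: Final heading: East

Derivation:
Start: West
  U (U-turn (180°)) -> East
  L (left (90° counter-clockwise)) -> North
  L (left (90° counter-clockwise)) -> West
  R (right (90° clockwise)) -> North
  R (right (90° clockwise)) -> East
  L (left (90° counter-clockwise)) -> North
  R (right (90° clockwise)) -> East
  U (U-turn (180°)) -> West
  R (right (90° clockwise)) -> North
  U (U-turn (180°)) -> South
  L (left (90° counter-clockwise)) -> East
Final: East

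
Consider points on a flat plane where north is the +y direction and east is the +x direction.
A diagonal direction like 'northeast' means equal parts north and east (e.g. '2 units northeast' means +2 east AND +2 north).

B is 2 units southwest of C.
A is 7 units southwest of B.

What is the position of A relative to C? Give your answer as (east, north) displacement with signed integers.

Place C at the origin (east=0, north=0).
  B is 2 units southwest of C: delta (east=-2, north=-2); B at (east=-2, north=-2).
  A is 7 units southwest of B: delta (east=-7, north=-7); A at (east=-9, north=-9).
Therefore A relative to C: (east=-9, north=-9).

Answer: A is at (east=-9, north=-9) relative to C.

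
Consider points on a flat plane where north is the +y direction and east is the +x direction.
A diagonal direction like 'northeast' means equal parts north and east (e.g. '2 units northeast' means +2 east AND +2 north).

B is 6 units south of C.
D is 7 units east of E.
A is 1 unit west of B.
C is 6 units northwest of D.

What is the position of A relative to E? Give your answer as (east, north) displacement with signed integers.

Place E at the origin (east=0, north=0).
  D is 7 units east of E: delta (east=+7, north=+0); D at (east=7, north=0).
  C is 6 units northwest of D: delta (east=-6, north=+6); C at (east=1, north=6).
  B is 6 units south of C: delta (east=+0, north=-6); B at (east=1, north=0).
  A is 1 unit west of B: delta (east=-1, north=+0); A at (east=0, north=0).
Therefore A relative to E: (east=0, north=0).

Answer: A is at (east=0, north=0) relative to E.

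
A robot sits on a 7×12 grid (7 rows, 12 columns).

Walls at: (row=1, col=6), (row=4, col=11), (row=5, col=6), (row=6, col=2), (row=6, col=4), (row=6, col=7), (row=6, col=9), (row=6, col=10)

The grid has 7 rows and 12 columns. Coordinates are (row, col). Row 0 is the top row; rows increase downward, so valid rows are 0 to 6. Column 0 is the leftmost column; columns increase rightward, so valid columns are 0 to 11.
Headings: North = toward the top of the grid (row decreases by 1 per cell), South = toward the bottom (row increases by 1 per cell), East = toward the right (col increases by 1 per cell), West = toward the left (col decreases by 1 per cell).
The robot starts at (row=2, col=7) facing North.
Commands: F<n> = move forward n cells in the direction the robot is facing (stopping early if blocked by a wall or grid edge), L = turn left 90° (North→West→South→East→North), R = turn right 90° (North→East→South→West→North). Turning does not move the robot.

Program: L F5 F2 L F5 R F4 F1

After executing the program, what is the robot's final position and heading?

Start: (row=2, col=7), facing North
  L: turn left, now facing West
  F5: move forward 5, now at (row=2, col=2)
  F2: move forward 2, now at (row=2, col=0)
  L: turn left, now facing South
  F5: move forward 4/5 (blocked), now at (row=6, col=0)
  R: turn right, now facing West
  F4: move forward 0/4 (blocked), now at (row=6, col=0)
  F1: move forward 0/1 (blocked), now at (row=6, col=0)
Final: (row=6, col=0), facing West

Answer: Final position: (row=6, col=0), facing West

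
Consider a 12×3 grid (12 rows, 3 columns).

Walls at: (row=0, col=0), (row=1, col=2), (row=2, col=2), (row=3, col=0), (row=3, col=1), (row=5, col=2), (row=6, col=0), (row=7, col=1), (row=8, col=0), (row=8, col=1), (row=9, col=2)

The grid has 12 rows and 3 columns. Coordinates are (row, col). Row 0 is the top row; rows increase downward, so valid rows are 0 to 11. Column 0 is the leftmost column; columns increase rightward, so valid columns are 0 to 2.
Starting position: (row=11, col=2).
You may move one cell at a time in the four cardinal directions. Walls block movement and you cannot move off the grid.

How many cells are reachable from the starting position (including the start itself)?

Answer: Reachable cells: 8

Derivation:
BFS flood-fill from (row=11, col=2):
  Distance 0: (row=11, col=2)
  Distance 1: (row=10, col=2), (row=11, col=1)
  Distance 2: (row=10, col=1), (row=11, col=0)
  Distance 3: (row=9, col=1), (row=10, col=0)
  Distance 4: (row=9, col=0)
Total reachable: 8 (grid has 25 open cells total)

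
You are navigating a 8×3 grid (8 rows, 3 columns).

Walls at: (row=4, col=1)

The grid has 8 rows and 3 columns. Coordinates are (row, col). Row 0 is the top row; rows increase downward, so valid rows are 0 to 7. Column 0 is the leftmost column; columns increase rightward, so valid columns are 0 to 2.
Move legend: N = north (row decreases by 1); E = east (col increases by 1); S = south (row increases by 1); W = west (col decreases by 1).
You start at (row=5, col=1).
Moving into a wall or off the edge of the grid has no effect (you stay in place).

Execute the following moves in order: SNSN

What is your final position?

Answer: Final position: (row=5, col=1)

Derivation:
Start: (row=5, col=1)
  S (south): (row=5, col=1) -> (row=6, col=1)
  N (north): (row=6, col=1) -> (row=5, col=1)
  S (south): (row=5, col=1) -> (row=6, col=1)
  N (north): (row=6, col=1) -> (row=5, col=1)
Final: (row=5, col=1)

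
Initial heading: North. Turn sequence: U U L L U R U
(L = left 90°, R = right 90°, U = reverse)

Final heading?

Start: North
  U (U-turn (180°)) -> South
  U (U-turn (180°)) -> North
  L (left (90° counter-clockwise)) -> West
  L (left (90° counter-clockwise)) -> South
  U (U-turn (180°)) -> North
  R (right (90° clockwise)) -> East
  U (U-turn (180°)) -> West
Final: West

Answer: Final heading: West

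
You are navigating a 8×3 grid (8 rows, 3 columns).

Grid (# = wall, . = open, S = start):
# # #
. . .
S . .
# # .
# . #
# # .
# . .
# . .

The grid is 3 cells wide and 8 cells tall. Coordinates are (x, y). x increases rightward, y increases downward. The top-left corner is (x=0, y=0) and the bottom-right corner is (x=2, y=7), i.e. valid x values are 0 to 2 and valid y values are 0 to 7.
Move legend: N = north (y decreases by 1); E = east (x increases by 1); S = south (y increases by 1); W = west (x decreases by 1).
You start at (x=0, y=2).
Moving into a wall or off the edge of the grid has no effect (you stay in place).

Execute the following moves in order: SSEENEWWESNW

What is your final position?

Answer: Final position: (x=0, y=1)

Derivation:
Start: (x=0, y=2)
  S (south): blocked, stay at (x=0, y=2)
  S (south): blocked, stay at (x=0, y=2)
  E (east): (x=0, y=2) -> (x=1, y=2)
  E (east): (x=1, y=2) -> (x=2, y=2)
  N (north): (x=2, y=2) -> (x=2, y=1)
  E (east): blocked, stay at (x=2, y=1)
  W (west): (x=2, y=1) -> (x=1, y=1)
  W (west): (x=1, y=1) -> (x=0, y=1)
  E (east): (x=0, y=1) -> (x=1, y=1)
  S (south): (x=1, y=1) -> (x=1, y=2)
  N (north): (x=1, y=2) -> (x=1, y=1)
  W (west): (x=1, y=1) -> (x=0, y=1)
Final: (x=0, y=1)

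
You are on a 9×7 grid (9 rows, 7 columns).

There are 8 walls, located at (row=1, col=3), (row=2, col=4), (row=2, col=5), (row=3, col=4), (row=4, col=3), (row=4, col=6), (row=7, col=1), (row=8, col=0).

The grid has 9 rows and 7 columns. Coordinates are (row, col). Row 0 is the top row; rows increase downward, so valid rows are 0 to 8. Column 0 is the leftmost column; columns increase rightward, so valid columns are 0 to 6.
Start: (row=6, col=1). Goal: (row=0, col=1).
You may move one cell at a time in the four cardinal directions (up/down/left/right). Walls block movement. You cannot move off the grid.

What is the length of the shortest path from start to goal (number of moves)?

Answer: Shortest path length: 6

Derivation:
BFS from (row=6, col=1) until reaching (row=0, col=1):
  Distance 0: (row=6, col=1)
  Distance 1: (row=5, col=1), (row=6, col=0), (row=6, col=2)
  Distance 2: (row=4, col=1), (row=5, col=0), (row=5, col=2), (row=6, col=3), (row=7, col=0), (row=7, col=2)
  Distance 3: (row=3, col=1), (row=4, col=0), (row=4, col=2), (row=5, col=3), (row=6, col=4), (row=7, col=3), (row=8, col=2)
  Distance 4: (row=2, col=1), (row=3, col=0), (row=3, col=2), (row=5, col=4), (row=6, col=5), (row=7, col=4), (row=8, col=1), (row=8, col=3)
  Distance 5: (row=1, col=1), (row=2, col=0), (row=2, col=2), (row=3, col=3), (row=4, col=4), (row=5, col=5), (row=6, col=6), (row=7, col=5), (row=8, col=4)
  Distance 6: (row=0, col=1), (row=1, col=0), (row=1, col=2), (row=2, col=3), (row=4, col=5), (row=5, col=6), (row=7, col=6), (row=8, col=5)  <- goal reached here
One shortest path (6 moves): (row=6, col=1) -> (row=5, col=1) -> (row=4, col=1) -> (row=3, col=1) -> (row=2, col=1) -> (row=1, col=1) -> (row=0, col=1)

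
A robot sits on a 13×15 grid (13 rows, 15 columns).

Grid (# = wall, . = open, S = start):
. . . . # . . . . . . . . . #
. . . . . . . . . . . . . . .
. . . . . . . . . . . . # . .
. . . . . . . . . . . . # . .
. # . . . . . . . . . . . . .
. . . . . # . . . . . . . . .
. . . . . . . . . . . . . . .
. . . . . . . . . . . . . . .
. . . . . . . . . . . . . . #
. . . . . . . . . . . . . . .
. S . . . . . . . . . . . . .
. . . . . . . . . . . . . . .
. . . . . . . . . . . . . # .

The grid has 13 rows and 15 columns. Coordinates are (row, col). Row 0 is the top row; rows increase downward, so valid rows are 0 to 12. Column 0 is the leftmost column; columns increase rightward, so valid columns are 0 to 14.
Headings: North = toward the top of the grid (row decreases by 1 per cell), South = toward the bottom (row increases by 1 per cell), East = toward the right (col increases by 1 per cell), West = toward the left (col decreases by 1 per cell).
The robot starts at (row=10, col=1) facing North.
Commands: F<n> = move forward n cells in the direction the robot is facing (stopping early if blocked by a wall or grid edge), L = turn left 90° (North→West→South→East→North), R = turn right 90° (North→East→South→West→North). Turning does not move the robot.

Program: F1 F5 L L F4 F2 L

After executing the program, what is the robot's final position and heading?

Start: (row=10, col=1), facing North
  F1: move forward 1, now at (row=9, col=1)
  F5: move forward 4/5 (blocked), now at (row=5, col=1)
  L: turn left, now facing West
  L: turn left, now facing South
  F4: move forward 4, now at (row=9, col=1)
  F2: move forward 2, now at (row=11, col=1)
  L: turn left, now facing East
Final: (row=11, col=1), facing East

Answer: Final position: (row=11, col=1), facing East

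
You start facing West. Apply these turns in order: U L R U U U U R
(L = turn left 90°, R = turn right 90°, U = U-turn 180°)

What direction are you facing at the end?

Answer: Final heading: South

Derivation:
Start: West
  U (U-turn (180°)) -> East
  L (left (90° counter-clockwise)) -> North
  R (right (90° clockwise)) -> East
  U (U-turn (180°)) -> West
  U (U-turn (180°)) -> East
  U (U-turn (180°)) -> West
  U (U-turn (180°)) -> East
  R (right (90° clockwise)) -> South
Final: South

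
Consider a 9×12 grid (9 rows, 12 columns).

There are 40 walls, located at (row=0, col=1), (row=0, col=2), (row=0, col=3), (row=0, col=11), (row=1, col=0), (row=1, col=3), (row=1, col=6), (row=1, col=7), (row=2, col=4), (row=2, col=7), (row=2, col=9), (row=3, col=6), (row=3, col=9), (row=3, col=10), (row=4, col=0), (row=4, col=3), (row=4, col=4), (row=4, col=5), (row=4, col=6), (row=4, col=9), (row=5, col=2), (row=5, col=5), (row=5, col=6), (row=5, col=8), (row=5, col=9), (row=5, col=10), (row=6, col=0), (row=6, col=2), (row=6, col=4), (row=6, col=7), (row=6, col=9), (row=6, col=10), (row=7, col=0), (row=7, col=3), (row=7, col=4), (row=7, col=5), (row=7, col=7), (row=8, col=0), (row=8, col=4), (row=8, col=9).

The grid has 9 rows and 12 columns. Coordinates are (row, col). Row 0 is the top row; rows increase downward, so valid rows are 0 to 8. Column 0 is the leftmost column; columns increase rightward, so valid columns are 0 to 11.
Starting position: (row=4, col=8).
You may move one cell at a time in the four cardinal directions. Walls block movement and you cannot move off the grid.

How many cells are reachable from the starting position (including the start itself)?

Answer: Reachable cells: 64

Derivation:
BFS flood-fill from (row=4, col=8):
  Distance 0: (row=4, col=8)
  Distance 1: (row=3, col=8), (row=4, col=7)
  Distance 2: (row=2, col=8), (row=3, col=7), (row=5, col=7)
  Distance 3: (row=1, col=8)
  Distance 4: (row=0, col=8), (row=1, col=9)
  Distance 5: (row=0, col=7), (row=0, col=9), (row=1, col=10)
  Distance 6: (row=0, col=6), (row=0, col=10), (row=1, col=11), (row=2, col=10)
  Distance 7: (row=0, col=5), (row=2, col=11)
  Distance 8: (row=0, col=4), (row=1, col=5), (row=3, col=11)
  Distance 9: (row=1, col=4), (row=2, col=5), (row=4, col=11)
  Distance 10: (row=2, col=6), (row=3, col=5), (row=4, col=10), (row=5, col=11)
  Distance 11: (row=3, col=4), (row=6, col=11)
  Distance 12: (row=3, col=3), (row=7, col=11)
  Distance 13: (row=2, col=3), (row=3, col=2), (row=7, col=10), (row=8, col=11)
  Distance 14: (row=2, col=2), (row=3, col=1), (row=4, col=2), (row=7, col=9), (row=8, col=10)
  Distance 15: (row=1, col=2), (row=2, col=1), (row=3, col=0), (row=4, col=1), (row=7, col=8)
  Distance 16: (row=1, col=1), (row=2, col=0), (row=5, col=1), (row=6, col=8), (row=8, col=8)
  Distance 17: (row=5, col=0), (row=6, col=1), (row=8, col=7)
  Distance 18: (row=7, col=1), (row=8, col=6)
  Distance 19: (row=7, col=2), (row=7, col=6), (row=8, col=1), (row=8, col=5)
  Distance 20: (row=6, col=6), (row=8, col=2)
  Distance 21: (row=6, col=5), (row=8, col=3)
Total reachable: 64 (grid has 68 open cells total)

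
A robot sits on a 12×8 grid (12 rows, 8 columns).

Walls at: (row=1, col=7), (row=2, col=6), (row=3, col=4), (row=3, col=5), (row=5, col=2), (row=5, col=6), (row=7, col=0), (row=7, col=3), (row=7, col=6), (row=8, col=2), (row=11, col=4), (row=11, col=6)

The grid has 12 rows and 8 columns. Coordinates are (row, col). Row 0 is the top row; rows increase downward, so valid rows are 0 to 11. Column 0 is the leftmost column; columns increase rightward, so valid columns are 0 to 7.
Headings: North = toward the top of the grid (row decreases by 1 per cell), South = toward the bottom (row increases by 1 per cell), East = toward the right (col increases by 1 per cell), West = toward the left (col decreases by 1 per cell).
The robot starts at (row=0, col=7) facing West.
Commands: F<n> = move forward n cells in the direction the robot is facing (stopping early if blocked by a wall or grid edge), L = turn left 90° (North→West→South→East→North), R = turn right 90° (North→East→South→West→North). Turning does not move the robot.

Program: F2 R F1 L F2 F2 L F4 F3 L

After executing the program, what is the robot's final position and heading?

Answer: Final position: (row=7, col=1), facing East

Derivation:
Start: (row=0, col=7), facing West
  F2: move forward 2, now at (row=0, col=5)
  R: turn right, now facing North
  F1: move forward 0/1 (blocked), now at (row=0, col=5)
  L: turn left, now facing West
  F2: move forward 2, now at (row=0, col=3)
  F2: move forward 2, now at (row=0, col=1)
  L: turn left, now facing South
  F4: move forward 4, now at (row=4, col=1)
  F3: move forward 3, now at (row=7, col=1)
  L: turn left, now facing East
Final: (row=7, col=1), facing East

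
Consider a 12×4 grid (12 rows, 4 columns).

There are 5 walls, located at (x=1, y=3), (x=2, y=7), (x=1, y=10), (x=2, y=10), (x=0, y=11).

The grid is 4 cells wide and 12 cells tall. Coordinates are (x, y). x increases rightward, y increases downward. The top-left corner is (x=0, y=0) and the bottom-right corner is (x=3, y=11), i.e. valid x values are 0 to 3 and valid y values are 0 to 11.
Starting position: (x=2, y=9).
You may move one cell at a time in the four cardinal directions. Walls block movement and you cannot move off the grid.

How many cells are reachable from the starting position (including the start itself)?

BFS flood-fill from (x=2, y=9):
  Distance 0: (x=2, y=9)
  Distance 1: (x=2, y=8), (x=1, y=9), (x=3, y=9)
  Distance 2: (x=1, y=8), (x=3, y=8), (x=0, y=9), (x=3, y=10)
  Distance 3: (x=1, y=7), (x=3, y=7), (x=0, y=8), (x=0, y=10), (x=3, y=11)
  Distance 4: (x=1, y=6), (x=3, y=6), (x=0, y=7), (x=2, y=11)
  Distance 5: (x=1, y=5), (x=3, y=5), (x=0, y=6), (x=2, y=6), (x=1, y=11)
  Distance 6: (x=1, y=4), (x=3, y=4), (x=0, y=5), (x=2, y=5)
  Distance 7: (x=3, y=3), (x=0, y=4), (x=2, y=4)
  Distance 8: (x=3, y=2), (x=0, y=3), (x=2, y=3)
  Distance 9: (x=3, y=1), (x=0, y=2), (x=2, y=2)
  Distance 10: (x=3, y=0), (x=0, y=1), (x=2, y=1), (x=1, y=2)
  Distance 11: (x=0, y=0), (x=2, y=0), (x=1, y=1)
  Distance 12: (x=1, y=0)
Total reachable: 43 (grid has 43 open cells total)

Answer: Reachable cells: 43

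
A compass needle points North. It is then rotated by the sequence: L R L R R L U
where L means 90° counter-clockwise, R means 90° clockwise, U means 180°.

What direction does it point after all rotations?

Start: North
  L (left (90° counter-clockwise)) -> West
  R (right (90° clockwise)) -> North
  L (left (90° counter-clockwise)) -> West
  R (right (90° clockwise)) -> North
  R (right (90° clockwise)) -> East
  L (left (90° counter-clockwise)) -> North
  U (U-turn (180°)) -> South
Final: South

Answer: Final heading: South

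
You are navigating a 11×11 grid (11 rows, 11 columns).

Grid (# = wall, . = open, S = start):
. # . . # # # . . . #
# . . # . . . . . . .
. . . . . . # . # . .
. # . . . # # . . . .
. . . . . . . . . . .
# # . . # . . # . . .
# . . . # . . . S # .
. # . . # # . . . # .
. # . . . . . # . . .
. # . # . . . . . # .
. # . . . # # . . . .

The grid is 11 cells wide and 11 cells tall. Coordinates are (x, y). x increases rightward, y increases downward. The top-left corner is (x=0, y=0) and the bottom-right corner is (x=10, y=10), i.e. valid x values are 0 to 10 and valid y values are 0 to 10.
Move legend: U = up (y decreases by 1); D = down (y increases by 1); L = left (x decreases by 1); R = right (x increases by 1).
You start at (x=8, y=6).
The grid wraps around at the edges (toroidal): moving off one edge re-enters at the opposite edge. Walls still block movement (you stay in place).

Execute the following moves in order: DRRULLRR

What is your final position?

Answer: Final position: (x=8, y=6)

Derivation:
Start: (x=8, y=6)
  D (down): (x=8, y=6) -> (x=8, y=7)
  R (right): blocked, stay at (x=8, y=7)
  R (right): blocked, stay at (x=8, y=7)
  U (up): (x=8, y=7) -> (x=8, y=6)
  L (left): (x=8, y=6) -> (x=7, y=6)
  L (left): (x=7, y=6) -> (x=6, y=6)
  R (right): (x=6, y=6) -> (x=7, y=6)
  R (right): (x=7, y=6) -> (x=8, y=6)
Final: (x=8, y=6)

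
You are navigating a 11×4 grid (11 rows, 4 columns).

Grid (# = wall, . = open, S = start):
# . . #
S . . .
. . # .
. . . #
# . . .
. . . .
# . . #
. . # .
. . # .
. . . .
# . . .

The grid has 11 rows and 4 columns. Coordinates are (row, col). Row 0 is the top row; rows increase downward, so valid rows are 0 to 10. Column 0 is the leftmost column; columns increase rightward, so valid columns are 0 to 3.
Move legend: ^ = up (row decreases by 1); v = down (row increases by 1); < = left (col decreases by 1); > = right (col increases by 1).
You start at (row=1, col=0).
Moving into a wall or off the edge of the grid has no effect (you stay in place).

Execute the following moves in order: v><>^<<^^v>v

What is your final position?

Start: (row=1, col=0)
  v (down): (row=1, col=0) -> (row=2, col=0)
  > (right): (row=2, col=0) -> (row=2, col=1)
  < (left): (row=2, col=1) -> (row=2, col=0)
  > (right): (row=2, col=0) -> (row=2, col=1)
  ^ (up): (row=2, col=1) -> (row=1, col=1)
  < (left): (row=1, col=1) -> (row=1, col=0)
  < (left): blocked, stay at (row=1, col=0)
  ^ (up): blocked, stay at (row=1, col=0)
  ^ (up): blocked, stay at (row=1, col=0)
  v (down): (row=1, col=0) -> (row=2, col=0)
  > (right): (row=2, col=0) -> (row=2, col=1)
  v (down): (row=2, col=1) -> (row=3, col=1)
Final: (row=3, col=1)

Answer: Final position: (row=3, col=1)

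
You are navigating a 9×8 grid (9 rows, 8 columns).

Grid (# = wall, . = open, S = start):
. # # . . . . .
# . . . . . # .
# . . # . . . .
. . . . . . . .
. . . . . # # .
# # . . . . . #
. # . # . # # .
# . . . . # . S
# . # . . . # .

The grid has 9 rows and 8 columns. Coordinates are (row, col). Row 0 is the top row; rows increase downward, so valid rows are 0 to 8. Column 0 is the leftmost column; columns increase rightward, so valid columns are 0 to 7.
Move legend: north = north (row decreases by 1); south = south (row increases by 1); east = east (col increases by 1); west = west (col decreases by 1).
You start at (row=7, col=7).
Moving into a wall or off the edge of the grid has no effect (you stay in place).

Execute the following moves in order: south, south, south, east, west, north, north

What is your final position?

Start: (row=7, col=7)
  south (south): (row=7, col=7) -> (row=8, col=7)
  south (south): blocked, stay at (row=8, col=7)
  south (south): blocked, stay at (row=8, col=7)
  east (east): blocked, stay at (row=8, col=7)
  west (west): blocked, stay at (row=8, col=7)
  north (north): (row=8, col=7) -> (row=7, col=7)
  north (north): (row=7, col=7) -> (row=6, col=7)
Final: (row=6, col=7)

Answer: Final position: (row=6, col=7)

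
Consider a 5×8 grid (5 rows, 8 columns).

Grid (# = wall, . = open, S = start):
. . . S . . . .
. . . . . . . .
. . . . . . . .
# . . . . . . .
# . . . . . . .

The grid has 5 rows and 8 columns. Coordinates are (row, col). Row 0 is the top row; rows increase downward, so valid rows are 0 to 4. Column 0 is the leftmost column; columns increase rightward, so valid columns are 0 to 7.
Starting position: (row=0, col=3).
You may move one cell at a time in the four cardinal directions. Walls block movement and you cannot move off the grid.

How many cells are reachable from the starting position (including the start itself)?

Answer: Reachable cells: 38

Derivation:
BFS flood-fill from (row=0, col=3):
  Distance 0: (row=0, col=3)
  Distance 1: (row=0, col=2), (row=0, col=4), (row=1, col=3)
  Distance 2: (row=0, col=1), (row=0, col=5), (row=1, col=2), (row=1, col=4), (row=2, col=3)
  Distance 3: (row=0, col=0), (row=0, col=6), (row=1, col=1), (row=1, col=5), (row=2, col=2), (row=2, col=4), (row=3, col=3)
  Distance 4: (row=0, col=7), (row=1, col=0), (row=1, col=6), (row=2, col=1), (row=2, col=5), (row=3, col=2), (row=3, col=4), (row=4, col=3)
  Distance 5: (row=1, col=7), (row=2, col=0), (row=2, col=6), (row=3, col=1), (row=3, col=5), (row=4, col=2), (row=4, col=4)
  Distance 6: (row=2, col=7), (row=3, col=6), (row=4, col=1), (row=4, col=5)
  Distance 7: (row=3, col=7), (row=4, col=6)
  Distance 8: (row=4, col=7)
Total reachable: 38 (grid has 38 open cells total)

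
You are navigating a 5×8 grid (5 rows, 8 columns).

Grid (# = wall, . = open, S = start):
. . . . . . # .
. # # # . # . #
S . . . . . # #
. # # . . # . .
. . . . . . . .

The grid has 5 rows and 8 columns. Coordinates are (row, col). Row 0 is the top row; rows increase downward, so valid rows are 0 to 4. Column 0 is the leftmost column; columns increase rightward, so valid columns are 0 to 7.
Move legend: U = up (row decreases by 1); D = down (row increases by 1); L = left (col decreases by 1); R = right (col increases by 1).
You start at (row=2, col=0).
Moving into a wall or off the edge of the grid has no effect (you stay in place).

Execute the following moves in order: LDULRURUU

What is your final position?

Start: (row=2, col=0)
  L (left): blocked, stay at (row=2, col=0)
  D (down): (row=2, col=0) -> (row=3, col=0)
  U (up): (row=3, col=0) -> (row=2, col=0)
  L (left): blocked, stay at (row=2, col=0)
  R (right): (row=2, col=0) -> (row=2, col=1)
  U (up): blocked, stay at (row=2, col=1)
  R (right): (row=2, col=1) -> (row=2, col=2)
  U (up): blocked, stay at (row=2, col=2)
  U (up): blocked, stay at (row=2, col=2)
Final: (row=2, col=2)

Answer: Final position: (row=2, col=2)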